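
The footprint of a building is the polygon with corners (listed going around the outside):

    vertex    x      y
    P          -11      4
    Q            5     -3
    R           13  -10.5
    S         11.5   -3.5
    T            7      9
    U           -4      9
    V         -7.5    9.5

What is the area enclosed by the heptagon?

202.875

Apply the surveyor's formula: 2A = Σ (x_i·y_{i+1} − x_{i+1}·y_i), indices taken mod 7.
P→Q: (-11)(-3) − (5)(4) = 13
Q→R: (5)(-10.5) − (13)(-3) = -13.5
R→S: (13)(-3.5) − (11.5)(-10.5) = 75.25
S→T: (11.5)(9) − (7)(-3.5) = 128
T→U: (7)(9) − (-4)(9) = 99
U→V: (-4)(9.5) − (-7.5)(9) = 29.5
V→P: (-7.5)(4) − (-11)(9.5) = 74.5
Σ = 405.75
Area = |Σ|/2 = 202.875.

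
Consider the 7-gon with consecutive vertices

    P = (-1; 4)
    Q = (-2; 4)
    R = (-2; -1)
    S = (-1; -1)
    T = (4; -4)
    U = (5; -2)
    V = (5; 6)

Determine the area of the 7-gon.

50.5

Σ = (4) + (10) + (1) + (8) + (12) + (40) + (26) = 101
Area = |Σ|/2 = 50.5.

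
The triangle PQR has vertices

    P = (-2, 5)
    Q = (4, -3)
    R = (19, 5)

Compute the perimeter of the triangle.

|PQ| = √((6)² + (-8)²) = √100 = 10
|QR| = √((15)² + (8)²) = √289 = 17
|RP| = √((-21)² + (0)²) = √441 = 21
Perimeter = 10 + 17 + 21 = 48.

48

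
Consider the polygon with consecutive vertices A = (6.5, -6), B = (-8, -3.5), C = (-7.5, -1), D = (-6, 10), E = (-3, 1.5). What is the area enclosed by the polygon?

70.375

Σ = (-70.75) + (-18.25) + (-81) + (21) + (8.25) = -140.75
Area = |Σ|/2 = 70.375.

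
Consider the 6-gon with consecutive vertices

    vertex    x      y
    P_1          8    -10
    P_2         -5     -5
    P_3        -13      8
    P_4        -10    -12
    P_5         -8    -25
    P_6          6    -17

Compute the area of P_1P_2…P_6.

Apply the shoelace (surveyor's) formula: 2A = Σ (x_i·y_{i+1} − x_{i+1}·y_i), indices taken mod 6.
Σ = (-90) + (-105) + (236) + (154) + (286) + (76) = 557
Area = |Σ|/2 = 278.5.

278.5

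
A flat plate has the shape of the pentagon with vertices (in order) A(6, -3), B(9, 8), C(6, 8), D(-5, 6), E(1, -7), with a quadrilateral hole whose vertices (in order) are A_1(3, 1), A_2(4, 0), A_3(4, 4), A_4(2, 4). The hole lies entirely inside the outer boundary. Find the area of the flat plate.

Outer boundary:
Apply the surveyor's formula: 2A = Σ (x_i·y_{i+1} − x_{i+1}·y_i), indices taken mod 5.
Σ = (75) + (24) + (76) + (29) + (39) = 243
Area = |Σ|/2 = 121.5.
Hole:
Apply the shoelace (surveyor's) formula: 2A = Σ (x_i·y_{i+1} − x_{i+1}·y_i), indices taken mod 4.
A_1→A_2: (3)(0) − (4)(1) = -4
A_2→A_3: (4)(4) − (4)(0) = 16
A_3→A_4: (4)(4) − (2)(4) = 8
A_4→A_1: (2)(1) − (3)(4) = -10
Σ = 10
Area = |Σ|/2 = 5.
Net area = 121.5 − 5 = 116.5.

116.5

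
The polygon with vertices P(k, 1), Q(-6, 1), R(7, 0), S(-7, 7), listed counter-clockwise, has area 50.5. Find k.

-10

The doubled signed area Σ (x_i y_{i+1} − x_{i+1} y_i) is linear in k.
With k=0 it equals 41; the coefficient of k is -6 (from the two edges through P).
So -6·k + 41 = 2·50.5 = 101 ⇒ k = -10.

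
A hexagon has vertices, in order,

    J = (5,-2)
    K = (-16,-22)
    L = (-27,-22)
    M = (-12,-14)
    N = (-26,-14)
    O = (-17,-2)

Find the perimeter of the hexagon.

108

|JK| = √((-21)² + (-20)²) = √841 = 29
|KL| = √((-11)² + (0)²) = √121 = 11
|LM| = √((15)² + (8)²) = √289 = 17
|MN| = √((-14)² + (0)²) = √196 = 14
|NO| = √((9)² + (12)²) = √225 = 15
|OJ| = √((22)² + (0)²) = √484 = 22
Perimeter = 29 + 11 + 17 + 14 + 15 + 22 = 108.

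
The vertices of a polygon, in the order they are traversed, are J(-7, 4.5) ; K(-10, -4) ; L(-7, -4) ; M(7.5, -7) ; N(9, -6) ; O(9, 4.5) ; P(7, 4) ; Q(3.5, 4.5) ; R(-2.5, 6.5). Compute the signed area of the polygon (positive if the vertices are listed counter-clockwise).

Apply the shoelace (surveyor's) formula: 2A = Σ (x_i·y_{i+1} − x_{i+1}·y_i), indices taken mod 9.
Σ = (73) + (12) + (79) + (18) + (94.5) + (4.5) + (17.5) + (34) + (34.25) = 366.75
Signed area = Σ/2 = 183.375 (positive ⇒ counter-clockwise traversal).

183.375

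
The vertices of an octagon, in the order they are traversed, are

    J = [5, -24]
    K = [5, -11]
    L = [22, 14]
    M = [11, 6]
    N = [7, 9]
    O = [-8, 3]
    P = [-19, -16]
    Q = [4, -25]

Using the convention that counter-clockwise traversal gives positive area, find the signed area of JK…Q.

629

Apply the shoelace formula: 2A = Σ (x_i·y_{i+1} − x_{i+1}·y_i), indices taken mod 8.
Cross-terms: 65, 312, -22, 57, 93, 185, 539, 29  ⇒  Σ = 1258
Signed area = Σ/2 = 629 (positive ⇒ counter-clockwise traversal).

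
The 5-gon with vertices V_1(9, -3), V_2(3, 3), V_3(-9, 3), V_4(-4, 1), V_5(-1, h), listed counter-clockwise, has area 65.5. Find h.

-4

Write out the shoelace sum; only the two edges meeting at V_5 involve h:
2·Area = [((-4)·h − (-1)·1) + ((-1)·(-3) − 9·h)] + 75
       = -13·h + 79 = 131
⇒ h = -4.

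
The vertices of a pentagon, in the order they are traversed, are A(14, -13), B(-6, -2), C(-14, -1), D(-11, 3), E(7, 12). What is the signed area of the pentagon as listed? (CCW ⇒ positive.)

Apply the shoelace formula: 2A = Σ (x_i·y_{i+1} − x_{i+1}·y_i), indices taken mod 5.
A→B: (14)(-2) − (-6)(-13) = -106
B→C: (-6)(-1) − (-14)(-2) = -22
C→D: (-14)(3) − (-11)(-1) = -53
D→E: (-11)(12) − (7)(3) = -153
E→A: (7)(-13) − (14)(12) = -259
Σ = -593
Signed area = Σ/2 = -296.5 (negative ⇒ clockwise traversal).

-296.5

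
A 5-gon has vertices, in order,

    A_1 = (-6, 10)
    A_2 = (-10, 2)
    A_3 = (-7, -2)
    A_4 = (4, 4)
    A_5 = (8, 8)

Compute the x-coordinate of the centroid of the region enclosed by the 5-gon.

-167/69

Apply the surveyor's formula. First the cross-terms c_i = x_i·y_{i+1} − x_{i+1}·y_i:
  88, 34, -20, 0, 128  ⇒  2A = 230, A = 115.
Then Σ (x_i + x_{i+1})·c_i = -1670, so x̄ = -1670 / (6·115) = -167/69.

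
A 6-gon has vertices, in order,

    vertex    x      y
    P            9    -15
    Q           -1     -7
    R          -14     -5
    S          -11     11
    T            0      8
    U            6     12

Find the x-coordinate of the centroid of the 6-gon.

-109/63

Apply the shoelace formula. First the cross-terms c_i = x_i·y_{i+1} − x_{i+1}·y_i:
  -78, -93, -209, -88, -48, -198  ⇒  2A = -714, A = -357.
Then Σ (x_i + x_{i+1})·c_i = 3706, so x̄ = 3706 / (6·(-357)) = -109/63.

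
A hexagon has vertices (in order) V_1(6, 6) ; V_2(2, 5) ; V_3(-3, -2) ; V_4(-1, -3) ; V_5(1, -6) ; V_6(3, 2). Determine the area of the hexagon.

V_1→V_2: (6)(5) − (2)(6) = 18
V_2→V_3: (2)(-2) − (-3)(5) = 11
V_3→V_4: (-3)(-3) − (-1)(-2) = 7
V_4→V_5: (-1)(-6) − (1)(-3) = 9
V_5→V_6: (1)(2) − (3)(-6) = 20
V_6→V_1: (3)(6) − (6)(2) = 6
Σ = 71
Area = |Σ|/2 = 35.5.

35.5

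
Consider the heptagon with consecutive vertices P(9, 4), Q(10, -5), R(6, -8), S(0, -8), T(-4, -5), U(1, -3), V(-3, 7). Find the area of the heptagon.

Apply Gauss's area formula: 2A = Σ (x_i·y_{i+1} − x_{i+1}·y_i), indices taken mod 7.
Σ = (-85) + (-50) + (-48) + (-32) + (17) + (-2) + (-75) = -275
Area = |Σ|/2 = 137.5.

137.5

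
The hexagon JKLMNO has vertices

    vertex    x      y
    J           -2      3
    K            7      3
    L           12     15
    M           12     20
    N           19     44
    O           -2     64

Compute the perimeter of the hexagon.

142

|JK| = √((9)² + (0)²) = √81 = 9
|KL| = √((5)² + (12)²) = √169 = 13
|LM| = √((0)² + (5)²) = √25 = 5
|MN| = √((7)² + (24)²) = √625 = 25
|NO| = √((-21)² + (20)²) = √841 = 29
|OJ| = √((0)² + (-61)²) = √3721 = 61
Perimeter = 9 + 13 + 5 + 25 + 29 + 61 = 142.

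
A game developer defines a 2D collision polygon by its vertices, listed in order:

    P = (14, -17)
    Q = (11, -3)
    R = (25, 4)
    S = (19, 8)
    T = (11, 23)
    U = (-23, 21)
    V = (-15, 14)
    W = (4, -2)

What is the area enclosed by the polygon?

Cross-terms: 145, 119, 124, 349, 760, -7, -26, -40  ⇒  Σ = 1424
Area = |Σ|/2 = 712.

712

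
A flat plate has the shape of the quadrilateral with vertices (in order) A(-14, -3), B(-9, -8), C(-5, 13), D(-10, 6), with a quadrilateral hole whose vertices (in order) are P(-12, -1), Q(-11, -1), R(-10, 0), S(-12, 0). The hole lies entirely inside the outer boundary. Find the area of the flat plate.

Outer boundary:
Cross-terms: 85, -157, 100, 114  ⇒  Σ = 142
Area = |Σ|/2 = 71.
Hole:
Apply the shoelace (surveyor's) formula: 2A = Σ (x_i·y_{i+1} − x_{i+1}·y_i), indices taken mod 4.
Σ = (1) + (-10) + (0) + (12) = 3
Area = |Σ|/2 = 1.5.
Net area = 71 − 1.5 = 69.5.

69.5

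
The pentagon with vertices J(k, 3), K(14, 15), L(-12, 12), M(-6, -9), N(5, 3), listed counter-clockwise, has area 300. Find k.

Write out the shoelace sum; only the two edges meeting at J involve k:
2·Area = [(5·3 − k·3) + (k·15 − 14·3)] + 555
       = 12·k + 528 = 600
⇒ k = 6.

6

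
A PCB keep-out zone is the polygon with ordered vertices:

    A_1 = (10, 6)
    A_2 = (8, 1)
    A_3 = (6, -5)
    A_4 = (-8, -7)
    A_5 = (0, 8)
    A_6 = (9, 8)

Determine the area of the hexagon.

164

Apply the shoelace (surveyor's) formula: 2A = Σ (x_i·y_{i+1} − x_{i+1}·y_i), indices taken mod 6.
Σ = (-38) + (-46) + (-82) + (-64) + (-72) + (-26) = -328
Area = |Σ|/2 = 164.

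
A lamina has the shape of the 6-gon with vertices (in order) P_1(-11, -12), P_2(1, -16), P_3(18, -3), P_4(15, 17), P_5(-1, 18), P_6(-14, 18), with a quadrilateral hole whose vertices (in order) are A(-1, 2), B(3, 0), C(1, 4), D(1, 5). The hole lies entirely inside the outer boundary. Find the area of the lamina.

848.5

Outer boundary:
Apply the surveyor's formula: 2A = Σ (x_i·y_{i+1} − x_{i+1}·y_i), indices taken mod 6.
P_1→P_2: (-11)(-16) − (1)(-12) = 188
P_2→P_3: (1)(-3) − (18)(-16) = 285
P_3→P_4: (18)(17) − (15)(-3) = 351
P_4→P_5: (15)(18) − (-1)(17) = 287
P_5→P_6: (-1)(18) − (-14)(18) = 234
P_6→P_1: (-14)(-12) − (-11)(18) = 366
Σ = 1711
Area = |Σ|/2 = 855.5.
Hole:
Σ = (-6) + (12) + (1) + (7) = 14
Area = |Σ|/2 = 7.
Net area = 855.5 − 7 = 848.5.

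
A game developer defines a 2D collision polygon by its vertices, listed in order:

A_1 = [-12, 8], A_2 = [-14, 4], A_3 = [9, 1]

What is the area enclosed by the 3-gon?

Cross-terms: 64, -50, 84  ⇒  Σ = 98
Area = |Σ|/2 = 49.

49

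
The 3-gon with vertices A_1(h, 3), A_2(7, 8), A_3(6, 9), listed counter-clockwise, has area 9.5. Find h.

The doubled signed area Σ (x_i y_{i+1} − x_{i+1} y_i) is linear in h.
With h=0 it equals 12; the coefficient of h is -1 (from the two edges through A_1).
So -1·h + 12 = 2·9.5 = 19 ⇒ h = -7.

-7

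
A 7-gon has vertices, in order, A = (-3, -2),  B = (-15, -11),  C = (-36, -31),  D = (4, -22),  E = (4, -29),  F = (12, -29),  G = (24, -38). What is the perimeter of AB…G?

|AB| = √((-12)² + (-9)²) = √225 = 15
|BC| = √((-21)² + (-20)²) = √841 = 29
|CD| = √((40)² + (9)²) = √1681 = 41
|DE| = √((0)² + (-7)²) = √49 = 7
|EF| = √((8)² + (0)²) = √64 = 8
|FG| = √((12)² + (-9)²) = √225 = 15
|GA| = √((-27)² + (36)²) = √2025 = 45
Perimeter = 15 + 29 + 41 + 7 + 8 + 15 + 45 = 160.

160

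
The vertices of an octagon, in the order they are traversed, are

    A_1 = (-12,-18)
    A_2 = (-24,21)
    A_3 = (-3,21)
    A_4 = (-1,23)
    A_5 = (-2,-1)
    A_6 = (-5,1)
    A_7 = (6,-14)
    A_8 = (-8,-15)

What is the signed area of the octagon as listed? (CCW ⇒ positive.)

Apply the shoelace (surveyor's) formula: 2A = Σ (x_i·y_{i+1} − x_{i+1}·y_i), indices taken mod 8.
Σ = (-684) + (-441) + (-48) + (47) + (-7) + (64) + (-202) + (-36) = -1307
Signed area = Σ/2 = -653.5 (negative ⇒ clockwise traversal).

-653.5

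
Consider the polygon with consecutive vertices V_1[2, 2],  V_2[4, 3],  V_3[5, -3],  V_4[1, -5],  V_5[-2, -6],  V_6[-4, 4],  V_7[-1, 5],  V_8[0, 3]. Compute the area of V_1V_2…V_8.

62

Apply the shoelace formula: 2A = Σ (x_i·y_{i+1} − x_{i+1}·y_i), indices taken mod 8.
Cross-terms: -2, -27, -22, -16, -32, -16, -3, -6  ⇒  Σ = -124
Area = |Σ|/2 = 62.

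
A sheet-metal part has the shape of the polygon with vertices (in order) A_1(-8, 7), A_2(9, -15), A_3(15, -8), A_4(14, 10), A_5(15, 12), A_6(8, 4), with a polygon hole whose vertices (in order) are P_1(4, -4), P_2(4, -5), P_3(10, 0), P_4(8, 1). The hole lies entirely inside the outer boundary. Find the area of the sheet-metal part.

261

Outer boundary:
Apply the shoelace formula: 2A = Σ (x_i·y_{i+1} − x_{i+1}·y_i), indices taken mod 6.
A_1→A_2: (-8)(-15) − (9)(7) = 57
A_2→A_3: (9)(-8) − (15)(-15) = 153
A_3→A_4: (15)(10) − (14)(-8) = 262
A_4→A_5: (14)(12) − (15)(10) = 18
A_5→A_6: (15)(4) − (8)(12) = -36
A_6→A_1: (8)(7) − (-8)(4) = 88
Σ = 542
Area = |Σ|/2 = 271.
Hole:
P_1→P_2: (4)(-5) − (4)(-4) = -4
P_2→P_3: (4)(0) − (10)(-5) = 50
P_3→P_4: (10)(1) − (8)(0) = 10
P_4→P_1: (8)(-4) − (4)(1) = -36
Σ = 20
Area = |Σ|/2 = 10.
Net area = 271 − 10 = 261.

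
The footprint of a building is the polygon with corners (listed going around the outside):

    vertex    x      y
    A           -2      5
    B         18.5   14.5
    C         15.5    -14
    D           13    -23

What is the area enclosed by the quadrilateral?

Cross-terms: -121.5, -483.75, -174.5, 19  ⇒  Σ = -760.75
Area = |Σ|/2 = 380.375.

380.375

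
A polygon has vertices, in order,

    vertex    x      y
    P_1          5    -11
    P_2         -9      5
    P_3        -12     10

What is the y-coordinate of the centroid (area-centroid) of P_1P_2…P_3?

4/3

Apply the surveyor's formula. First the cross-terms c_i = x_i·y_{i+1} − x_{i+1}·y_i:
  -74, -30, 82  ⇒  2A = -22, A = -11.
Then Σ (y_i + y_{i+1})·c_i = -88, so ȳ = -88 / (6·(-11)) = 4/3.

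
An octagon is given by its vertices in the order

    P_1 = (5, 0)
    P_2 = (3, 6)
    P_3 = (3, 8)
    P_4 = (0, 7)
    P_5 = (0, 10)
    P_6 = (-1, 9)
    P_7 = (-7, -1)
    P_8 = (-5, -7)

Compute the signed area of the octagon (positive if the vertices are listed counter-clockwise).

105

Cross-terms: 30, 6, 21, 0, 10, 64, 44, 35  ⇒  Σ = 210
Signed area = Σ/2 = 105 (positive ⇒ counter-clockwise traversal).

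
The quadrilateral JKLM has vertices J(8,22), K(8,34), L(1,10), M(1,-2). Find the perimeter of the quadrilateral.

|JK| = √((0)² + (12)²) = √144 = 12
|KL| = √((-7)² + (-24)²) = √625 = 25
|LM| = √((0)² + (-12)²) = √144 = 12
|MJ| = √((7)² + (24)²) = √625 = 25
Perimeter = 12 + 25 + 12 + 25 = 74.

74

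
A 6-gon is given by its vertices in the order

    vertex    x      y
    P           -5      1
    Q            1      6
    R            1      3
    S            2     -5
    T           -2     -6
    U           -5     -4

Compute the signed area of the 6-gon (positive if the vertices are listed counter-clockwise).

-57

Σ = (-31) + (-3) + (-11) + (-22) + (-22) + (-25) = -114
Signed area = Σ/2 = -57 (negative ⇒ clockwise traversal).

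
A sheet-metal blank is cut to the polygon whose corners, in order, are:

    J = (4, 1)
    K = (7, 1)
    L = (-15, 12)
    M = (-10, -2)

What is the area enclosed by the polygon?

122

Σ = (-3) + (99) + (150) + (-2) = 244
Area = |Σ|/2 = 122.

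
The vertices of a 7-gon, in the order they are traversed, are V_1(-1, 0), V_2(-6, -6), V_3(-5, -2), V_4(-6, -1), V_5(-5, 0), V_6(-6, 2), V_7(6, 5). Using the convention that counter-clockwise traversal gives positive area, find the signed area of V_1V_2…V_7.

Σ = (6) + (-18) + (-7) + (-5) + (-10) + (-42) + (5) = -71
Signed area = Σ/2 = -35.5 (negative ⇒ clockwise traversal).

-35.5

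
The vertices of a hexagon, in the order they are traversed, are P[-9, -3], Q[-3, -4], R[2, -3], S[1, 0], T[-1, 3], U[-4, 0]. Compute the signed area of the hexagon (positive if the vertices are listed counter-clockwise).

Cross-terms: 27, 17, 3, 3, 12, 12  ⇒  Σ = 74
Signed area = Σ/2 = 37 (positive ⇒ counter-clockwise traversal).

37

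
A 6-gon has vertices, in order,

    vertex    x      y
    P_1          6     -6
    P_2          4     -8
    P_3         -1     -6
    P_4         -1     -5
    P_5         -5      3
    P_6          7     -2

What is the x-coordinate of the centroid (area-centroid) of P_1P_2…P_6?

Apply Gauss's area formula. First the cross-terms c_i = x_i·y_{i+1} − x_{i+1}·y_i:
  -24, -32, -1, -28, -11, -30  ⇒  2A = -126, A = -63.
Then Σ (x_i + x_{i+1})·c_i = -578, so x̄ = -578 / (6·(-63)) = 289/189.

289/189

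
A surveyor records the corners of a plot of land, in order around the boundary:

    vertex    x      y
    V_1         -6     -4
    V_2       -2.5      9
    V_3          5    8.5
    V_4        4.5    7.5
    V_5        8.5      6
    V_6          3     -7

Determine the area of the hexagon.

149.625

Σ = (-64) + (-66.25) + (-0.75) + (-36.75) + (-77.5) + (-54) = -299.25
Area = |Σ|/2 = 149.625.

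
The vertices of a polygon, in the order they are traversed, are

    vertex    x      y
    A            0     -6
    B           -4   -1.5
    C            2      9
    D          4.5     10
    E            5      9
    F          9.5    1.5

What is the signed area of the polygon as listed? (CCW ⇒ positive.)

Σ = (-24) + (-33) + (-20.5) + (-9.5) + (-78) + (-57) = -222
Signed area = Σ/2 = -111 (negative ⇒ clockwise traversal).

-111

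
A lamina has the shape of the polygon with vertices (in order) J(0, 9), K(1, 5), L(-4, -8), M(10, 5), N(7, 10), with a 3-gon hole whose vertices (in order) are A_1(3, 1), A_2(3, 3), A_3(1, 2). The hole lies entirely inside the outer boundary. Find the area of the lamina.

93.5

Outer boundary:
Apply the surveyor's formula: 2A = Σ (x_i·y_{i+1} − x_{i+1}·y_i), indices taken mod 5.
Σ = (-9) + (12) + (60) + (65) + (63) = 191
Area = |Σ|/2 = 95.5.
Hole:
A_1→A_2: (3)(3) − (3)(1) = 6
A_2→A_3: (3)(2) − (1)(3) = 3
A_3→A_1: (1)(1) − (3)(2) = -5
Σ = 4
Area = |Σ|/2 = 2.
Net area = 95.5 − 2 = 93.5.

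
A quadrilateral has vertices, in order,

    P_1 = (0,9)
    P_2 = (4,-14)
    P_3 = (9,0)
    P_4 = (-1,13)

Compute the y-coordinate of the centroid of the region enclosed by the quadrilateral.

Apply the shoelace (surveyor's) formula. First the cross-terms c_i = x_i·y_{i+1} − x_{i+1}·y_i:
  -36, 126, 117, -9  ⇒  2A = 198, A = 99.
Then Σ (y_i + y_{i+1})·c_i = -261, so ȳ = -261 / (6·99) = -29/66.

-29/66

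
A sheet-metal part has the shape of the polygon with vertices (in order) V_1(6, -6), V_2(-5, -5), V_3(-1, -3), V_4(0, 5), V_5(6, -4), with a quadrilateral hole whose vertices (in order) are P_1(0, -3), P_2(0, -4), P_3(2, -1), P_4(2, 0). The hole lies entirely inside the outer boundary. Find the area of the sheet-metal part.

Outer boundary:
Σ = (-60) + (10) + (-5) + (-30) + (-12) = -97
Area = |Σ|/2 = 48.5.
Hole:
Apply the shoelace formula: 2A = Σ (x_i·y_{i+1} − x_{i+1}·y_i), indices taken mod 4.
Σ = (0) + (8) + (2) + (-6) = 4
Area = |Σ|/2 = 2.
Net area = 48.5 − 2 = 46.5.

46.5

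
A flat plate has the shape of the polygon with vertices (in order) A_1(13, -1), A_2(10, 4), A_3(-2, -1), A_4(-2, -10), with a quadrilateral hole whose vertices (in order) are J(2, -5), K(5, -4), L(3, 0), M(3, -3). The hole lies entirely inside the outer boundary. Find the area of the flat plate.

Outer boundary:
Σ = (62) + (-2) + (18) + (132) = 210
Area = |Σ|/2 = 105.
Hole:
Apply the shoelace (surveyor's) formula: 2A = Σ (x_i·y_{i+1} − x_{i+1}·y_i), indices taken mod 4.
Σ = (17) + (12) + (-9) + (-9) = 11
Area = |Σ|/2 = 5.5.
Net area = 105 − 5.5 = 99.5.

99.5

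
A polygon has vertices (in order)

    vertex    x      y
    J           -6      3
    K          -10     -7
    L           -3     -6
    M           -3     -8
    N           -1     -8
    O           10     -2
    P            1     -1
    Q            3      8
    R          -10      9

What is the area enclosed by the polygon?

174.5

Apply Gauss's area formula: 2A = Σ (x_i·y_{i+1} − x_{i+1}·y_i), indices taken mod 9.
J→K: (-6)(-7) − (-10)(3) = 72
K→L: (-10)(-6) − (-3)(-7) = 39
L→M: (-3)(-8) − (-3)(-6) = 6
M→N: (-3)(-8) − (-1)(-8) = 16
N→O: (-1)(-2) − (10)(-8) = 82
O→P: (10)(-1) − (1)(-2) = -8
P→Q: (1)(8) − (3)(-1) = 11
Q→R: (3)(9) − (-10)(8) = 107
R→J: (-10)(3) − (-6)(9) = 24
Σ = 349
Area = |Σ|/2 = 174.5.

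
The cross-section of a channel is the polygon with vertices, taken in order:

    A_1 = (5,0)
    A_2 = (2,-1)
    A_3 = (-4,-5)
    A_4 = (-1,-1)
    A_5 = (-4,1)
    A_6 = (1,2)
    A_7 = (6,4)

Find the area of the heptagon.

31

Apply the shoelace formula: 2A = Σ (x_i·y_{i+1} − x_{i+1}·y_i), indices taken mod 7.
A_1→A_2: (5)(-1) − (2)(0) = -5
A_2→A_3: (2)(-5) − (-4)(-1) = -14
A_3→A_4: (-4)(-1) − (-1)(-5) = -1
A_4→A_5: (-1)(1) − (-4)(-1) = -5
A_5→A_6: (-4)(2) − (1)(1) = -9
A_6→A_7: (1)(4) − (6)(2) = -8
A_7→A_1: (6)(0) − (5)(4) = -20
Σ = -62
Area = |Σ|/2 = 31.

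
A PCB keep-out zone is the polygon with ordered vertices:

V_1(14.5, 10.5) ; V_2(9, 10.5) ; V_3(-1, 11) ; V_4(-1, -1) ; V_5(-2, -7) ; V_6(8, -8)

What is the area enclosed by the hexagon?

228.125

Apply the shoelace (surveyor's) formula: 2A = Σ (x_i·y_{i+1} − x_{i+1}·y_i), indices taken mod 6.
Σ = (57.75) + (109.5) + (12) + (5) + (72) + (200) = 456.25
Area = |Σ|/2 = 228.125.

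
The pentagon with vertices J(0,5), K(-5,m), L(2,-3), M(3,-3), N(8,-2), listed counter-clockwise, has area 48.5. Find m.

2

Write out the shoelace sum; only the two edges meeting at K involve m:
2·Area = [(0·m − (-5)·5) + ((-5)·(-3) − 2·m)] + 61
       = -2·m + 101 = 97
⇒ m = 2.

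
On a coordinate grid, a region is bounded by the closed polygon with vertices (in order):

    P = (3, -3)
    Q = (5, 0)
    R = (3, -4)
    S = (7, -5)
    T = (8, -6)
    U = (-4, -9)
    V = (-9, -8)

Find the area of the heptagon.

P→Q: (3)(0) − (5)(-3) = 15
Q→R: (5)(-4) − (3)(0) = -20
R→S: (3)(-5) − (7)(-4) = 13
S→T: (7)(-6) − (8)(-5) = -2
T→U: (8)(-9) − (-4)(-6) = -96
U→V: (-4)(-8) − (-9)(-9) = -49
V→P: (-9)(-3) − (3)(-8) = 51
Σ = -88
Area = |Σ|/2 = 44.

44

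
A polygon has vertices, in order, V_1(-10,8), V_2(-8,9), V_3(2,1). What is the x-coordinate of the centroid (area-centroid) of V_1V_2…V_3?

Apply the surveyor's formula. First the cross-terms c_i = x_i·y_{i+1} − x_{i+1}·y_i:
  -26, -26, 26  ⇒  2A = -26, A = -13.
Then Σ (x_i + x_{i+1})·c_i = 416, so x̄ = 416 / (6·(-13)) = -16/3.

-16/3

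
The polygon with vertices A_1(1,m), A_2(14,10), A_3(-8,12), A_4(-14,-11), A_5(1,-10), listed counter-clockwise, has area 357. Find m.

-3

Write out the shoelace sum; only the two edges meeting at A_1 involve m:
2·Area = [(1·m − 1·(-10)) + (1·10 − 14·m)] + 655
       = -13·m + 675 = 714
⇒ m = -3.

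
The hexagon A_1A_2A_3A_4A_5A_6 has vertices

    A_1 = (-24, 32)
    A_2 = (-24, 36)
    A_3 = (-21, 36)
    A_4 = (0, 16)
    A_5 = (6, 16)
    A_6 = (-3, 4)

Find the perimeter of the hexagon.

92

|A_1A_2| = √((0)² + (4)²) = √16 = 4
|A_2A_3| = √((3)² + (0)²) = √9 = 3
|A_3A_4| = √((21)² + (-20)²) = √841 = 29
|A_4A_5| = √((6)² + (0)²) = √36 = 6
|A_5A_6| = √((-9)² + (-12)²) = √225 = 15
|A_6A_1| = √((-21)² + (28)²) = √1225 = 35
Perimeter = 4 + 3 + 29 + 6 + 15 + 35 = 92.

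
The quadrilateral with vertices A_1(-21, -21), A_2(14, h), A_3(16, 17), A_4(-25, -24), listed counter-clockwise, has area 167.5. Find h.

7

Write out the shoelace sum; only the two edges meeting at A_2 involve h:
2·Area = [((-21)·h − 14·(-21)) + (14·17 − 16·h)] + 62
       = -37·h + 594 = 335
⇒ h = 7.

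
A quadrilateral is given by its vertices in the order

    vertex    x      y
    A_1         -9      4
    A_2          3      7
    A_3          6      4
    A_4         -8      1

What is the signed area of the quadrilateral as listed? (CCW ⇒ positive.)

-45

A_1→A_2: (-9)(7) − (3)(4) = -75
A_2→A_3: (3)(4) − (6)(7) = -30
A_3→A_4: (6)(1) − (-8)(4) = 38
A_4→A_1: (-8)(4) − (-9)(1) = -23
Σ = -90
Signed area = Σ/2 = -45 (negative ⇒ clockwise traversal).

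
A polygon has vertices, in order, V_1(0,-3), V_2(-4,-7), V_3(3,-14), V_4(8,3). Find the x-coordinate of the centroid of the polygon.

185/81

Apply the surveyor's formula. First the cross-terms c_i = x_i·y_{i+1} − x_{i+1}·y_i:
  -12, 77, 121, -24  ⇒  2A = 162, A = 81.
Then Σ (x_i + x_{i+1})·c_i = 1110, so x̄ = 1110 / (6·81) = 185/81.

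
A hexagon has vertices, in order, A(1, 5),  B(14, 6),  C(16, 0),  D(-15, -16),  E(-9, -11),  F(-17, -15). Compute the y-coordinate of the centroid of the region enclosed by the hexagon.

-391/141

Apply the shoelace (surveyor's) formula. First the cross-terms c_i = x_i·y_{i+1} − x_{i+1}·y_i:
  -64, -96, -256, 21, -52, -70  ⇒  2A = -517, A = -258.5.
Then Σ (y_i + y_{i+1})·c_i = 4301, so ȳ = 4301 / (6·(-258.5)) = -391/141.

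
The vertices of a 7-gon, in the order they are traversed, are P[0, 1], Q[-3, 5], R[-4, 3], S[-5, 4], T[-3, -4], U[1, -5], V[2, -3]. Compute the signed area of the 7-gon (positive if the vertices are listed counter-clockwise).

36.5

Σ = (3) + (11) + (-1) + (32) + (19) + (7) + (2) = 73
Signed area = Σ/2 = 36.5 (positive ⇒ counter-clockwise traversal).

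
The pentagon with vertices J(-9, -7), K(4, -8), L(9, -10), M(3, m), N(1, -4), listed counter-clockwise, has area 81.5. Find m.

7

Write out the shoelace sum; only the two edges meeting at M involve m:
2·Area = [(9·m − 3·(-10)) + (3·(-4) − 1·m)] + 89
       = 8·m + 107 = 163
⇒ m = 7.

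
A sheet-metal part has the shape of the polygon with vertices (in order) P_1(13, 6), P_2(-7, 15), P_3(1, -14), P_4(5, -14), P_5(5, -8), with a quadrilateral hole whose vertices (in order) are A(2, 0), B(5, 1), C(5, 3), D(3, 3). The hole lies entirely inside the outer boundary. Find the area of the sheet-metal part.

Outer boundary:
P_1→P_2: (13)(15) − (-7)(6) = 237
P_2→P_3: (-7)(-14) − (1)(15) = 83
P_3→P_4: (1)(-14) − (5)(-14) = 56
P_4→P_5: (5)(-8) − (5)(-14) = 30
P_5→P_1: (5)(6) − (13)(-8) = 134
Σ = 540
Area = |Σ|/2 = 270.
Hole:
Apply Gauss's area formula: 2A = Σ (x_i·y_{i+1} − x_{i+1}·y_i), indices taken mod 4.
Cross-terms: 2, 10, 6, -6  ⇒  Σ = 12
Area = |Σ|/2 = 6.
Net area = 270 − 6 = 264.

264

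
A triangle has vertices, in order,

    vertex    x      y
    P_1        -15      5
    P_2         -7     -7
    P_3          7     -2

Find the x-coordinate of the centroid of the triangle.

Apply the shoelace (surveyor's) formula. First the cross-terms c_i = x_i·y_{i+1} − x_{i+1}·y_i:
  140, 63, 5  ⇒  2A = 208, A = 104.
Then Σ (x_i + x_{i+1})·c_i = -3120, so x̄ = -3120 / (6·104) = -5.

-5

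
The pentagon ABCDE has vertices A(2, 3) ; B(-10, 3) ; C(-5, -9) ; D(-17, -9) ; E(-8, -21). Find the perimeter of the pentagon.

78

|AB| = √((-12)² + (0)²) = √144 = 12
|BC| = √((5)² + (-12)²) = √169 = 13
|CD| = √((-12)² + (0)²) = √144 = 12
|DE| = √((9)² + (-12)²) = √225 = 15
|EA| = √((10)² + (24)²) = √676 = 26
Perimeter = 12 + 13 + 12 + 15 + 26 = 78.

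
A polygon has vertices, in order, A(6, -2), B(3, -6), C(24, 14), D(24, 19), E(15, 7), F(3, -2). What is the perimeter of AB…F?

|AB| = √((-3)² + (-4)²) = √25 = 5
|BC| = √((21)² + (20)²) = √841 = 29
|CD| = √((0)² + (5)²) = √25 = 5
|DE| = √((-9)² + (-12)²) = √225 = 15
|EF| = √((-12)² + (-9)²) = √225 = 15
|FA| = √((3)² + (0)²) = √9 = 3
Perimeter = 5 + 29 + 5 + 15 + 15 + 3 = 72.

72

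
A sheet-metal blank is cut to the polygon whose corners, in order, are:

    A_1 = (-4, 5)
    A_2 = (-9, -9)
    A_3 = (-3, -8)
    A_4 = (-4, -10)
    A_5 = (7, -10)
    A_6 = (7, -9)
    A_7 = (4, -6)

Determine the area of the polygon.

115.5

A_1→A_2: (-4)(-9) − (-9)(5) = 81
A_2→A_3: (-9)(-8) − (-3)(-9) = 45
A_3→A_4: (-3)(-10) − (-4)(-8) = -2
A_4→A_5: (-4)(-10) − (7)(-10) = 110
A_5→A_6: (7)(-9) − (7)(-10) = 7
A_6→A_7: (7)(-6) − (4)(-9) = -6
A_7→A_1: (4)(5) − (-4)(-6) = -4
Σ = 231
Area = |Σ|/2 = 115.5.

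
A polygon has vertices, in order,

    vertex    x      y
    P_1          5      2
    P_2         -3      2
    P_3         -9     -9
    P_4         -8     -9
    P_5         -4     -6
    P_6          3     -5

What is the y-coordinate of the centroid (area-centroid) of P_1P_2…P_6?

-368/151

Apply the shoelace (surveyor's) formula. First the cross-terms c_i = x_i·y_{i+1} − x_{i+1}·y_i:
  16, 45, 9, 12, 38, 31  ⇒  2A = 151, A = 75.5.
Then Σ (y_i + y_{i+1})·c_i = -1104, so ȳ = -1104 / (6·75.5) = -368/151.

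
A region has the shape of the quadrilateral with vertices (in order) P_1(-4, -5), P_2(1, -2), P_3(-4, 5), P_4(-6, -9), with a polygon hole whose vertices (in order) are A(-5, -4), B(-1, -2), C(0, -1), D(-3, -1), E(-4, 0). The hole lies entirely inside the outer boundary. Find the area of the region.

27

Outer boundary:
Apply the shoelace (surveyor's) formula: 2A = Σ (x_i·y_{i+1} − x_{i+1}·y_i), indices taken mod 4.
Cross-terms: 13, -3, 66, -6  ⇒  Σ = 70
Area = |Σ|/2 = 35.
Hole:
Σ = (6) + (1) + (-3) + (-4) + (16) = 16
Area = |Σ|/2 = 8.
Net area = 35 − 8 = 27.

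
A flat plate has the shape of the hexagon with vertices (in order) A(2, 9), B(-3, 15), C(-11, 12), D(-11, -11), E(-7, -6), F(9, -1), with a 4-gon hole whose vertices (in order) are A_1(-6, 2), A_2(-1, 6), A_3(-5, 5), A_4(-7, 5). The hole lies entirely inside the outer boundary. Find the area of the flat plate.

277.5

Outer boundary:
A→B: (2)(15) − (-3)(9) = 57
B→C: (-3)(12) − (-11)(15) = 129
C→D: (-11)(-11) − (-11)(12) = 253
D→E: (-11)(-6) − (-7)(-11) = -11
E→F: (-7)(-1) − (9)(-6) = 61
F→A: (9)(9) − (2)(-1) = 83
Σ = 572
Area = |Σ|/2 = 286.
Hole:
Apply the shoelace (surveyor's) formula: 2A = Σ (x_i·y_{i+1} − x_{i+1}·y_i), indices taken mod 4.
Σ = (-34) + (25) + (10) + (16) = 17
Area = |Σ|/2 = 8.5.
Net area = 286 − 8.5 = 277.5.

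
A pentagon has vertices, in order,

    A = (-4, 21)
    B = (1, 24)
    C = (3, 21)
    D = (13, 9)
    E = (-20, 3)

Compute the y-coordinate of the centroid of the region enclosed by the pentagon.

2456/201

Apply the surveyor's formula. First the cross-terms c_i = x_i·y_{i+1} − x_{i+1}·y_i:
  -117, -51, -246, 219, -408  ⇒  2A = -603, A = -301.5.
Then Σ (y_i + y_{i+1})·c_i = -22104, so ȳ = -22104 / (6·(-301.5)) = 2456/201.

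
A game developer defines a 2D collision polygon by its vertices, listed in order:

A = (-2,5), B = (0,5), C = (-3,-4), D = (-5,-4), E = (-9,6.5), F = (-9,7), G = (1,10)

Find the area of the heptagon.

74

Apply the shoelace (surveyor's) formula: 2A = Σ (x_i·y_{i+1} − x_{i+1}·y_i), indices taken mod 7.
Cross-terms: -10, 15, -8, -68.5, -4.5, -97, 25  ⇒  Σ = -148
Area = |Σ|/2 = 74.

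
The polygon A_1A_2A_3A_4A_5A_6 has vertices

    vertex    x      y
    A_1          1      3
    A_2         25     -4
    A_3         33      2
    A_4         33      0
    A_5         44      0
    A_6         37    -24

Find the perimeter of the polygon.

118

|A_1A_2| = √((24)² + (-7)²) = √625 = 25
|A_2A_3| = √((8)² + (6)²) = √100 = 10
|A_3A_4| = √((0)² + (-2)²) = √4 = 2
|A_4A_5| = √((11)² + (0)²) = √121 = 11
|A_5A_6| = √((-7)² + (-24)²) = √625 = 25
|A_6A_1| = √((-36)² + (27)²) = √2025 = 45
Perimeter = 25 + 10 + 2 + 11 + 25 + 45 = 118.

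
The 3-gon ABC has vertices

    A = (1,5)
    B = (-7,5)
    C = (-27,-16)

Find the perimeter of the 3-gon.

|AB| = √((-8)² + (0)²) = √64 = 8
|BC| = √((-20)² + (-21)²) = √841 = 29
|CA| = √((28)² + (21)²) = √1225 = 35
Perimeter = 8 + 29 + 35 = 72.

72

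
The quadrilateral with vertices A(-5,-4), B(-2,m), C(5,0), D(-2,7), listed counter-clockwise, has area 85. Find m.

-10

Write out the shoelace sum; only the two edges meeting at B involve m:
2·Area = [((-5)·m − (-2)·(-4)) + ((-2)·0 − 5·m)] + 78
       = -10·m + 70 = 170
⇒ m = -10.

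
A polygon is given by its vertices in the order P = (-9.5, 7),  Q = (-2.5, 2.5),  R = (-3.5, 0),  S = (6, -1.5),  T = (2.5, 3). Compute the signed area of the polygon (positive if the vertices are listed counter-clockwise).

37.75

Apply Gauss's area formula: 2A = Σ (x_i·y_{i+1} − x_{i+1}·y_i), indices taken mod 5.
Σ = (-6.25) + (8.75) + (5.25) + (21.75) + (46) = 75.5
Signed area = Σ/2 = 37.75 (positive ⇒ counter-clockwise traversal).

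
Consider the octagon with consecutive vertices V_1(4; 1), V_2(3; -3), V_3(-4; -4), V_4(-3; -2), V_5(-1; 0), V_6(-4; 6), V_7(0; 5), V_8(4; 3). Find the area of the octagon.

49.5

Apply Gauss's area formula: 2A = Σ (x_i·y_{i+1} − x_{i+1}·y_i), indices taken mod 8.
Σ = (-15) + (-24) + (-4) + (-2) + (-6) + (-20) + (-20) + (-8) = -99
Area = |Σ|/2 = 49.5.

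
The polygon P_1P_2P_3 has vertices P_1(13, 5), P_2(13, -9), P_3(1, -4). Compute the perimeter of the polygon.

42

|P_1P_2| = √((0)² + (-14)²) = √196 = 14
|P_2P_3| = √((-12)² + (5)²) = √169 = 13
|P_3P_1| = √((12)² + (9)²) = √225 = 15
Perimeter = 14 + 13 + 15 = 42.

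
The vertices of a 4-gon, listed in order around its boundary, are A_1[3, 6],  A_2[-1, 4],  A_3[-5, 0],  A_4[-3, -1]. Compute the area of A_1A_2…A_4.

Apply the shoelace formula: 2A = Σ (x_i·y_{i+1} − x_{i+1}·y_i), indices taken mod 4.
A_1→A_2: (3)(4) − (-1)(6) = 18
A_2→A_3: (-1)(0) − (-5)(4) = 20
A_3→A_4: (-5)(-1) − (-3)(0) = 5
A_4→A_1: (-3)(6) − (3)(-1) = -15
Σ = 28
Area = |Σ|/2 = 14.

14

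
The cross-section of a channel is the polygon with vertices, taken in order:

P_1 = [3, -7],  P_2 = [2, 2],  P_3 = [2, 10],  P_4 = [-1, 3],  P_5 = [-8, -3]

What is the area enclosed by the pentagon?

72

P_1→P_2: (3)(2) − (2)(-7) = 20
P_2→P_3: (2)(10) − (2)(2) = 16
P_3→P_4: (2)(3) − (-1)(10) = 16
P_4→P_5: (-1)(-3) − (-8)(3) = 27
P_5→P_1: (-8)(-7) − (3)(-3) = 65
Σ = 144
Area = |Σ|/2 = 72.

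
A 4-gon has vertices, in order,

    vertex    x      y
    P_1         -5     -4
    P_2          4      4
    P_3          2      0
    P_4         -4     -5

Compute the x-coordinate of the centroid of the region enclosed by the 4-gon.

Apply Gauss's area formula. First the cross-terms c_i = x_i·y_{i+1} − x_{i+1}·y_i:
  -4, -8, -10, -9  ⇒  2A = -31, A = -15.5.
Then Σ (x_i + x_{i+1})·c_i = 57, so x̄ = 57 / (6·(-15.5)) = -19/31.

-19/31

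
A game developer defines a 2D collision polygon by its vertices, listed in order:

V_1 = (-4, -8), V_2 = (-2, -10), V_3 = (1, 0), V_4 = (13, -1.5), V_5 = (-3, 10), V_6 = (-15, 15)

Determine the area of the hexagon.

Apply the surveyor's formula: 2A = Σ (x_i·y_{i+1} − x_{i+1}·y_i), indices taken mod 6.
Cross-terms: 24, 10, -1.5, 125.5, 105, 180  ⇒  Σ = 443
Area = |Σ|/2 = 221.5.

221.5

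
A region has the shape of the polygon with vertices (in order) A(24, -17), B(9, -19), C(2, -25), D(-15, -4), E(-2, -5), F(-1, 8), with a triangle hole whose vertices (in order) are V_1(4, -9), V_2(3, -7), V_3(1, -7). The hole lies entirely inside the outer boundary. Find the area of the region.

499

Outer boundary:
Apply Gauss's area formula: 2A = Σ (x_i·y_{i+1} − x_{i+1}·y_i), indices taken mod 6.
Cross-terms: -303, -187, -383, 67, -21, -175  ⇒  Σ = -1002
Area = |Σ|/2 = 501.
Hole:
V_1→V_2: (4)(-7) − (3)(-9) = -1
V_2→V_3: (3)(-7) − (1)(-7) = -14
V_3→V_1: (1)(-9) − (4)(-7) = 19
Σ = 4
Area = |Σ|/2 = 2.
Net area = 501 − 2 = 499.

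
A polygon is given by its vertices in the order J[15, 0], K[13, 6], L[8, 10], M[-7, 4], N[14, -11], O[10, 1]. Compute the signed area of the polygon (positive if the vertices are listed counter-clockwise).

J→K: (15)(6) − (13)(0) = 90
K→L: (13)(10) − (8)(6) = 82
L→M: (8)(4) − (-7)(10) = 102
M→N: (-7)(-11) − (14)(4) = 21
N→O: (14)(1) − (10)(-11) = 124
O→J: (10)(0) − (15)(1) = -15
Σ = 404
Signed area = Σ/2 = 202 (positive ⇒ counter-clockwise traversal).

202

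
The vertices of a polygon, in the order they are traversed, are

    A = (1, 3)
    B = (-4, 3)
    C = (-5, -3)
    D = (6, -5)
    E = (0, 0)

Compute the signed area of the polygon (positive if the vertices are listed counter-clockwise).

Apply the shoelace formula: 2A = Σ (x_i·y_{i+1} − x_{i+1}·y_i), indices taken mod 5.
Σ = (15) + (27) + (43) + (0) + (0) = 85
Signed area = Σ/2 = 42.5 (positive ⇒ counter-clockwise traversal).

42.5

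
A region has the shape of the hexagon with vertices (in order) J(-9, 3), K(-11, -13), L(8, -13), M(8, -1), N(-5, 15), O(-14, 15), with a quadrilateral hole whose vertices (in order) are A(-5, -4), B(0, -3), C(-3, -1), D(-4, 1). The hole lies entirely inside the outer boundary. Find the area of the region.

408

Outer boundary:
Cross-terms: 150, 247, 96, 115, 135, 93  ⇒  Σ = 836
Area = |Σ|/2 = 418.
Hole:
Σ = (15) + (-9) + (-7) + (21) = 20
Area = |Σ|/2 = 10.
Net area = 418 − 10 = 408.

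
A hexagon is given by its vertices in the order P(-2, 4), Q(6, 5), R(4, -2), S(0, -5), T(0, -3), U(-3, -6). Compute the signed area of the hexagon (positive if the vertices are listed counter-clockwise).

-59.5

Apply the surveyor's formula: 2A = Σ (x_i·y_{i+1} − x_{i+1}·y_i), indices taken mod 6.
Σ = (-34) + (-32) + (-20) + (0) + (-9) + (-24) = -119
Signed area = Σ/2 = -59.5 (negative ⇒ clockwise traversal).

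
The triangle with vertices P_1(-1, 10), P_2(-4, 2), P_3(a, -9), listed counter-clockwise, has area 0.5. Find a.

-8

The doubled signed area Σ (x_i y_{i+1} − x_{i+1} y_i) is linear in a.
With a=0 it equals 65; the coefficient of a is 8 (from the two edges through P_3).
So 8·a + 65 = 2·0.5 = 1 ⇒ a = -8.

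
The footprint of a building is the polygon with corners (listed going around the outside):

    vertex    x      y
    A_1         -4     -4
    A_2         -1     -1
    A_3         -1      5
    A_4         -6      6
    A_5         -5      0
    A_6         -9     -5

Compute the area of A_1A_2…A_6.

44.5

Apply Gauss's area formula: 2A = Σ (x_i·y_{i+1} − x_{i+1}·y_i), indices taken mod 6.
A_1→A_2: (-4)(-1) − (-1)(-4) = 0
A_2→A_3: (-1)(5) − (-1)(-1) = -6
A_3→A_4: (-1)(6) − (-6)(5) = 24
A_4→A_5: (-6)(0) − (-5)(6) = 30
A_5→A_6: (-5)(-5) − (-9)(0) = 25
A_6→A_1: (-9)(-4) − (-4)(-5) = 16
Σ = 89
Area = |Σ|/2 = 44.5.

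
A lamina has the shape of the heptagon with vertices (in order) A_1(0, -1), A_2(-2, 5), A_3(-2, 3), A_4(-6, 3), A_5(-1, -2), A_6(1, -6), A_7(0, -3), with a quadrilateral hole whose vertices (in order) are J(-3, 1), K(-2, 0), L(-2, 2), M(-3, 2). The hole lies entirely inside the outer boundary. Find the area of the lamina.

Outer boundary:
Cross-terms: -2, 4, 12, 15, 8, -3, 0  ⇒  Σ = 34
Area = |Σ|/2 = 17.
Hole:
Cross-terms: 2, -4, 2, 3  ⇒  Σ = 3
Area = |Σ|/2 = 1.5.
Net area = 17 − 1.5 = 15.5.

15.5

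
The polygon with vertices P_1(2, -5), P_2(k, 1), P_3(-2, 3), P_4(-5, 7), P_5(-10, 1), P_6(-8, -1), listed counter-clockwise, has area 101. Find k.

The doubled signed area Σ (x_i y_{i+1} − x_{i+1} y_i) is linear in k.
With k=0 it equals 130; the coefficient of k is 8 (from the two edges through P_2).
So 8·k + 130 = 2·101 = 202 ⇒ k = 9.

9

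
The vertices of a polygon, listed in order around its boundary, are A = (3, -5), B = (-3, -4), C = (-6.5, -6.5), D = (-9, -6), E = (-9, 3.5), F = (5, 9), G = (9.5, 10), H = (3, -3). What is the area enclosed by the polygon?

168.5

Apply the shoelace (surveyor's) formula: 2A = Σ (x_i·y_{i+1} − x_{i+1}·y_i), indices taken mod 8.
Σ = (-27) + (-6.5) + (-19.5) + (-85.5) + (-98.5) + (-35.5) + (-58.5) + (-6) = -337
Area = |Σ|/2 = 168.5.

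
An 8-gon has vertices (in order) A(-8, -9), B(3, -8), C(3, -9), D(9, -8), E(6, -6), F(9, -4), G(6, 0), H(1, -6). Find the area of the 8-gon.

Apply the shoelace formula: 2A = Σ (x_i·y_{i+1} − x_{i+1}·y_i), indices taken mod 8.
A→B: (-8)(-8) − (3)(-9) = 91
B→C: (3)(-9) − (3)(-8) = -3
C→D: (3)(-8) − (9)(-9) = 57
D→E: (9)(-6) − (6)(-8) = -6
E→F: (6)(-4) − (9)(-6) = 30
F→G: (9)(0) − (6)(-4) = 24
G→H: (6)(-6) − (1)(0) = -36
H→A: (1)(-9) − (-8)(-6) = -57
Σ = 100
Area = |Σ|/2 = 50.

50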